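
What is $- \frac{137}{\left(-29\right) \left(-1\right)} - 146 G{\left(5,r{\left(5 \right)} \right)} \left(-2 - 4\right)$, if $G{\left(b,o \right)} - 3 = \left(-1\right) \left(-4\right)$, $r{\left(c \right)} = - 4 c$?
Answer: $\frac{177691}{29} \approx 6127.3$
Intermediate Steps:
$G{\left(b,o \right)} = 7$ ($G{\left(b,o \right)} = 3 - -4 = 3 + 4 = 7$)
$- \frac{137}{\left(-29\right) \left(-1\right)} - 146 G{\left(5,r{\left(5 \right)} \right)} \left(-2 - 4\right) = - \frac{137}{\left(-29\right) \left(-1\right)} - 146 \cdot 7 \left(-2 - 4\right) = - \frac{137}{29} - 146 \cdot 7 \left(-6\right) = \left(-137\right) \frac{1}{29} - -6132 = - \frac{137}{29} + 6132 = \frac{177691}{29}$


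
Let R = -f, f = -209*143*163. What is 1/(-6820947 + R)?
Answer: -1/1949366 ≈ -5.1299e-7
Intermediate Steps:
f = -4871581 (f = -29887*163 = -4871581)
R = 4871581 (R = -1*(-4871581) = 4871581)
1/(-6820947 + R) = 1/(-6820947 + 4871581) = 1/(-1949366) = -1/1949366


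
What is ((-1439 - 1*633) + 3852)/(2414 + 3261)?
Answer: 356/1135 ≈ 0.31366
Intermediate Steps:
((-1439 - 1*633) + 3852)/(2414 + 3261) = ((-1439 - 633) + 3852)/5675 = (-2072 + 3852)*(1/5675) = 1780*(1/5675) = 356/1135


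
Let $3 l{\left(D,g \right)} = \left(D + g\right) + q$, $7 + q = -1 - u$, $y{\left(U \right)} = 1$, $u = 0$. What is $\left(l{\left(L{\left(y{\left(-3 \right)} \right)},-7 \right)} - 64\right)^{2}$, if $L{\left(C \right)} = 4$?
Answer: $\frac{41209}{9} \approx 4578.8$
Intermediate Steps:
$q = -8$ ($q = -7 - 1 = -8$)
$l{\left(D,g \right)} = - \frac{8}{3} + \frac{D}{3} + \frac{g}{3}$ ($l{\left(D,g \right)} = \frac{\left(D + g\right) - 8}{3} = \frac{-8 + D + g}{3} = - \frac{8}{3} + \frac{D}{3} + \frac{g}{3}$)
$\left(l{\left(L{\left(y{\left(-3 \right)} \right)},-7 \right)} - 64\right)^{2} = \left(\left(- \frac{8}{3} + \frac{1}{3} \cdot 4 + \frac{1}{3} \left(-7\right)\right) - 64\right)^{2} = \left(\left(- \frac{8}{3} + \frac{4}{3} - \frac{7}{3}\right) - 64\right)^{2} = \left(- \frac{11}{3} - 64\right)^{2} = \left(- \frac{203}{3}\right)^{2} = \frac{41209}{9}$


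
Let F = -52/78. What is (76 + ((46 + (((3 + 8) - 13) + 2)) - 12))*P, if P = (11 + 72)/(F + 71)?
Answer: 27390/211 ≈ 129.81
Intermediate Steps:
F = -⅔ (F = -52*1/78 = -⅔ ≈ -0.66667)
P = 249/211 (P = (11 + 72)/(-⅔ + 71) = 83/(211/3) = 83*(3/211) = 249/211 ≈ 1.1801)
(76 + ((46 + (((3 + 8) - 13) + 2)) - 12))*P = (76 + ((46 + (((3 + 8) - 13) + 2)) - 12))*(249/211) = (76 + ((46 + ((11 - 13) + 2)) - 12))*(249/211) = (76 + ((46 + (-2 + 2)) - 12))*(249/211) = (76 + ((46 + 0) - 12))*(249/211) = (76 + (46 - 12))*(249/211) = (76 + 34)*(249/211) = 110*(249/211) = 27390/211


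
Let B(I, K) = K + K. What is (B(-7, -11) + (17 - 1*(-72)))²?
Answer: 4489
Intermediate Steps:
B(I, K) = 2*K
(B(-7, -11) + (17 - 1*(-72)))² = (2*(-11) + (17 - 1*(-72)))² = (-22 + (17 + 72))² = (-22 + 89)² = 67² = 4489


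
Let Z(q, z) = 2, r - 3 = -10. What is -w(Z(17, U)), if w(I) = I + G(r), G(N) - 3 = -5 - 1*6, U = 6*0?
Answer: 6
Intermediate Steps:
r = -7 (r = 3 - 10 = -7)
U = 0
G(N) = -8 (G(N) = 3 + (-5 - 1*6) = 3 + (-5 - 6) = 3 - 11 = -8)
w(I) = -8 + I (w(I) = I - 8 = -8 + I)
-w(Z(17, U)) = -(-8 + 2) = -1*(-6) = 6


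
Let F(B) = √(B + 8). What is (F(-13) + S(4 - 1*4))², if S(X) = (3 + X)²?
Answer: (9 + I*√5)² ≈ 76.0 + 40.249*I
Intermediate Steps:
F(B) = √(8 + B)
(F(-13) + S(4 - 1*4))² = (√(8 - 13) + (3 + (4 - 1*4))²)² = (√(-5) + (3 + (4 - 4))²)² = (I*√5 + (3 + 0)²)² = (I*√5 + 3²)² = (I*√5 + 9)² = (9 + I*√5)²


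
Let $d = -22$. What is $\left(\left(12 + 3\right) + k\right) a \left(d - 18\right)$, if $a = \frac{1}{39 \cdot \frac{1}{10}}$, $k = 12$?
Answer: $- \frac{3600}{13} \approx -276.92$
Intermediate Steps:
$a = \frac{10}{39}$ ($a = \frac{1}{39 \cdot \frac{1}{10}} = \frac{1}{\frac{39}{10}} = \frac{10}{39} \approx 0.25641$)
$\left(\left(12 + 3\right) + k\right) a \left(d - 18\right) = \left(\left(12 + 3\right) + 12\right) \frac{10}{39} \left(-22 - 18\right) = \left(15 + 12\right) \frac{10}{39} \left(-40\right) = 27 \cdot \frac{10}{39} \left(-40\right) = \frac{90}{13} \left(-40\right) = - \frac{3600}{13}$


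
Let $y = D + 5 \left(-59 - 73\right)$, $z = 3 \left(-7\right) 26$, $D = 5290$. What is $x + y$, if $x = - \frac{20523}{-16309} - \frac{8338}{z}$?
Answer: $\frac{20688007910}{4452357} \approx 4646.5$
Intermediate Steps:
$z = -546$ ($z = \left(-21\right) 26 = -546$)
$y = 4630$ ($y = 5290 + 5 \left(-59 - 73\right) = 5290 + 5 \left(-132\right) = 5290 - 660 = 4630$)
$x = \frac{73595000}{4452357}$ ($x = - \frac{20523}{-16309} - \frac{8338}{-546} = \left(-20523\right) \left(- \frac{1}{16309}\right) - - \frac{4169}{273} = \frac{20523}{16309} + \frac{4169}{273} = \frac{73595000}{4452357} \approx 16.529$)
$x + y = \frac{73595000}{4452357} + 4630 = \frac{20688007910}{4452357}$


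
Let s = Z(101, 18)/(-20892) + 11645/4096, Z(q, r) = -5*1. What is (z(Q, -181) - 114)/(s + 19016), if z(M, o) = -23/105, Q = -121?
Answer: -85523714048/14240725571905 ≈ -0.0060056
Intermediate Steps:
Z(q, r) = -5
z(M, o) = -23/105 (z(M, o) = -23*1/105 = -23/105)
s = 60826955/21393408 (s = -5/(-20892) + 11645/4096 = -5*(-1/20892) + 11645*(1/4096) = 5/20892 + 11645/4096 = 60826955/21393408 ≈ 2.8433)
(z(Q, -181) - 114)/(s + 19016) = (-23/105 - 114)/(60826955/21393408 + 19016) = -11993/(105*406877873483/21393408) = -11993/105*21393408/406877873483 = -85523714048/14240725571905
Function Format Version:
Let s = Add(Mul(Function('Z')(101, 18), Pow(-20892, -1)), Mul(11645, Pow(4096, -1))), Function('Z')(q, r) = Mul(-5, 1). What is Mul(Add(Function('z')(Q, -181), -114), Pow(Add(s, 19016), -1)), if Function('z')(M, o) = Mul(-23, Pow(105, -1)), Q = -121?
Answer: Rational(-85523714048, 14240725571905) ≈ -0.0060056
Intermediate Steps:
Function('Z')(q, r) = -5
Function('z')(M, o) = Rational(-23, 105) (Function('z')(M, o) = Mul(-23, Rational(1, 105)) = Rational(-23, 105))
s = Rational(60826955, 21393408) (s = Add(Mul(-5, Pow(-20892, -1)), Mul(11645, Pow(4096, -1))) = Add(Mul(-5, Rational(-1, 20892)), Mul(11645, Rational(1, 4096))) = Add(Rational(5, 20892), Rational(11645, 4096)) = Rational(60826955, 21393408) ≈ 2.8433)
Mul(Add(Function('z')(Q, -181), -114), Pow(Add(s, 19016), -1)) = Mul(Add(Rational(-23, 105), -114), Pow(Add(Rational(60826955, 21393408), 19016), -1)) = Mul(Rational(-11993, 105), Pow(Rational(406877873483, 21393408), -1)) = Mul(Rational(-11993, 105), Rational(21393408, 406877873483)) = Rational(-85523714048, 14240725571905)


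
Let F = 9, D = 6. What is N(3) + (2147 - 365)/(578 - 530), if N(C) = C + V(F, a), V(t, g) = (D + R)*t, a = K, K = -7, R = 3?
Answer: 969/8 ≈ 121.13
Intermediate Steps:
a = -7
V(t, g) = 9*t (V(t, g) = (6 + 3)*t = 9*t)
N(C) = 81 + C (N(C) = C + 9*9 = C + 81 = 81 + C)
N(3) + (2147 - 365)/(578 - 530) = (81 + 3) + (2147 - 365)/(578 - 530) = 84 + 1782/48 = 84 + 1782*(1/48) = 84 + 297/8 = 969/8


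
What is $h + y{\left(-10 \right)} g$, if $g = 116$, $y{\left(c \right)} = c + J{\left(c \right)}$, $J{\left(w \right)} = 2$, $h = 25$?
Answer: $-903$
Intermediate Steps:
$y{\left(c \right)} = 2 + c$ ($y{\left(c \right)} = c + 2 = 2 + c$)
$h + y{\left(-10 \right)} g = 25 + \left(2 - 10\right) 116 = 25 - 928 = -903$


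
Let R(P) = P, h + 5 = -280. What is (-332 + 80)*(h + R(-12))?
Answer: 74844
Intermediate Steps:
h = -285 (h = -5 - 280 = -285)
(-332 + 80)*(h + R(-12)) = (-332 + 80)*(-285 - 12) = -252*(-297) = 74844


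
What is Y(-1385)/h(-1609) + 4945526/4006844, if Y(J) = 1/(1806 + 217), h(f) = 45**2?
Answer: 10129861090147/8207168479650 ≈ 1.2343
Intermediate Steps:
h(f) = 2025
Y(J) = 1/2023
Y(-1385)/h(-1609) + 4945526/4006844 = (1/2023)/2025 + 4945526/4006844 = (1/2023)*(1/2025) + 4945526*(1/4006844) = 1/4096575 + 2472763/2003422 = 10129861090147/8207168479650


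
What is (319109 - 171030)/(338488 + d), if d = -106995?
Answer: 148079/231493 ≈ 0.63967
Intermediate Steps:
(319109 - 171030)/(338488 + d) = (319109 - 171030)/(338488 - 106995) = 148079/231493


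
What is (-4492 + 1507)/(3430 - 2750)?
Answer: -597/136 ≈ -4.3897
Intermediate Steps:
(-4492 + 1507)/(3430 - 2750) = -2985/680 = -2985*1/680 = -597/136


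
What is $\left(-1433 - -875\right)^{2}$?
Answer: $311364$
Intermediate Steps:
$\left(-1433 - -875\right)^{2} = \left(-1433 + 875\right)^{2} = \left(-558\right)^{2} = 311364$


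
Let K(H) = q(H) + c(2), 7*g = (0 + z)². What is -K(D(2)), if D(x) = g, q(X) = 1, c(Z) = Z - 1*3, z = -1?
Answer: 0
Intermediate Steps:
c(Z) = -3 + Z (c(Z) = Z - 3 = -3 + Z)
g = ⅐ (g = (0 - 1)²/7 = (⅐)*(-1)² = (⅐)*1 = ⅐ ≈ 0.14286)
D(x) = ⅐
K(H) = 0 (K(H) = 1 + (-3 + 2) = 1 - 1 = 0)
-K(D(2)) = -1*0 = 0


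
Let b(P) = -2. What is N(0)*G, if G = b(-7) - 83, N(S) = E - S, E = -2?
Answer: 170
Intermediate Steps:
N(S) = -2 - S
G = -85 (G = -2 - 83 = -85)
N(0)*G = (-2 - 1*0)*(-85) = (-2 + 0)*(-85) = -2*(-85) = 170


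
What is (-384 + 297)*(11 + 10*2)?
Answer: -2697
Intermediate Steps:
(-384 + 297)*(11 + 10*2) = -87*(11 + 20) = -87*31 = -2697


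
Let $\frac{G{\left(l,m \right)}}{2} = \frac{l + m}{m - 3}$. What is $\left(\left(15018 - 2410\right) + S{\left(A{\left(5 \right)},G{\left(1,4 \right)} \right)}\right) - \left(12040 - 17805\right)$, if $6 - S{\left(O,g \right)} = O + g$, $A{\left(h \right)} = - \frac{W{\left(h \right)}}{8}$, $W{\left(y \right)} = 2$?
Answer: $\frac{73477}{4} \approx 18369.0$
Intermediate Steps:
$G{\left(l,m \right)} = \frac{2 \left(l + m\right)}{-3 + m}$ ($G{\left(l,m \right)} = 2 \frac{l + m}{m - 3} = 2 \frac{l + m}{-3 + m} = \frac{2 \left(l + m\right)}{-3 + m}$)
$A{\left(h \right)} = - \frac{1}{4}$ ($A{\left(h \right)} = - \frac{2}{8} = \left(-1\right) \frac{1}{4} = - \frac{1}{4}$)
$S{\left(O,g \right)} = 6 - O - g$ ($S{\left(O,g \right)} = 6 - \left(O + g\right) = 6 - O - g$)
$\left(\left(15018 - 2410\right) + S{\left(A{\left(5 \right)},G{\left(1,4 \right)} \right)}\right) - \left(12040 - 17805\right) = \left(\left(15018 - 2410\right) - \left(- \frac{25}{4} + \frac{2 \left(1 + 4\right)}{-3 + 4}\right)\right) - \left(12040 - 17805\right) = \left(12608 + \left(6 + \frac{1}{4} - 2 \cdot 1^{-1} \cdot 5\right)\right) - \left(12040 - 17805\right) = \left(12608 + \left(6 + \frac{1}{4} - 2 \cdot 1 \cdot 5\right)\right) - -5765 = \left(12608 + \left(6 + \frac{1}{4} - 10\right)\right) + 5765 = \left(12608 - \frac{15}{4}\right) + 5765 = \frac{50417}{4} + 5765 = \frac{73477}{4}$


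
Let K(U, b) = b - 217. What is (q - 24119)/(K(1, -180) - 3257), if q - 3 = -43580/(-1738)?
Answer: 3489169/529221 ≈ 6.5930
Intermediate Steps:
K(U, b) = -217 + b
q = 24397/869 (q = 3 - 43580/(-1738) = 3 - 43580*(-1/1738) = 3 + 21790/869 = 24397/869 ≈ 28.075)
(q - 24119)/(K(1, -180) - 3257) = (24397/869 - 24119)/((-217 - 180) - 3257) = -20935014/(869*(-397 - 3257)) = -20935014/869/(-3654) = -20935014/869*(-1/3654) = 3489169/529221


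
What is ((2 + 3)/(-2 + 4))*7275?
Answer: 36375/2 ≈ 18188.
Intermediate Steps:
((2 + 3)/(-2 + 4))*7275 = (5/2)*7275 = 36375/2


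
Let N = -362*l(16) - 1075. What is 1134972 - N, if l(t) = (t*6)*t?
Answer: 1692079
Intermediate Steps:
l(t) = 6*t² (l(t) = (6*t)*t = 6*t²)
N = -557107 (N = -2172*16² - 1075 = -2172*256 - 1075 = -362*1536 - 1075 = -556032 - 1075 = -557107)
1134972 - N = 1134972 - 1*(-557107) = 1134972 + 557107 = 1692079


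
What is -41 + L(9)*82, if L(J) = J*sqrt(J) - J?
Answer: 1435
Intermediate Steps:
L(J) = J**(3/2) - J
-41 + L(9)*82 = -41 + (9**(3/2) - 1*9)*82 = -41 + (27 - 9)*82 = -41 + 18*82 = -41 + 1476 = 1435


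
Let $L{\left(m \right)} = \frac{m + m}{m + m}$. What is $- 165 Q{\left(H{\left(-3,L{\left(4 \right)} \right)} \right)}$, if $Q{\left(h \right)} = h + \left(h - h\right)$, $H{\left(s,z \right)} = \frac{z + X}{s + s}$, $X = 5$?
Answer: $165$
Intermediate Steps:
$L{\left(m \right)} = 1$ ($L{\left(m \right)} = \frac{2 m}{2 m} = 2 m \frac{1}{2 m} = 1$)
$H{\left(s,z \right)} = \frac{5 + z}{2 s}$ ($H{\left(s,z \right)} = \frac{z + 5}{s + s} = \frac{5 + z}{2 s}$)
$Q{\left(h \right)} = h$ ($Q{\left(h \right)} = h + 0 = h$)
$- 165 Q{\left(H{\left(-3,L{\left(4 \right)} \right)} \right)} = - 165 \frac{5 + 1}{2 \left(-3\right)} = - 165 \cdot \frac{1}{2} \left(- \frac{1}{3}\right) 6 = \left(-165\right) \left(-1\right) = 165$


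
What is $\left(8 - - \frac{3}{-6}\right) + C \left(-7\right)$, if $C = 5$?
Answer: $- \frac{55}{2} \approx -27.5$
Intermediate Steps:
$\left(8 - - \frac{3}{-6}\right) + C \left(-7\right) = \left(8 - - \frac{3}{-6}\right) + 5 \left(-7\right) = \left(8 - \left(-3\right) \left(- \frac{1}{6}\right)\right) - 35 = \left(8 - \frac{1}{2}\right) - 35 = \frac{15}{2} - 35 = - \frac{55}{2}$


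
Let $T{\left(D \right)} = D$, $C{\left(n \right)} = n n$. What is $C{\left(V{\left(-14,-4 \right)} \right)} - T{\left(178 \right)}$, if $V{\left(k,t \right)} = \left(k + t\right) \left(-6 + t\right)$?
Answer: $32222$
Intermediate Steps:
$V{\left(k,t \right)} = \left(-6 + t\right) \left(k + t\right)$
$C{\left(n \right)} = n^{2}$
$C{\left(V{\left(-14,-4 \right)} \right)} - T{\left(178 \right)} = \left(\left(-4\right)^{2} - -84 - -24 - -56\right)^{2} - 178 = \left(16 + 84 + 24 + 56\right)^{2} - 178 = 180^{2} - 178 = 32400 - 178 = 32222$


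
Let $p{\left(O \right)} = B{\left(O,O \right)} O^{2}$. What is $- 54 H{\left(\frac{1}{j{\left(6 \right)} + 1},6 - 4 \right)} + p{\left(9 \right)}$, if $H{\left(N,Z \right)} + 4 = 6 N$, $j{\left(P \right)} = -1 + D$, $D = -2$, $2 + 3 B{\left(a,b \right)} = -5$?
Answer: $189$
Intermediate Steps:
$B{\left(a,b \right)} = - \frac{7}{3}$ ($B{\left(a,b \right)} = - \frac{2}{3} + \frac{1}{3} \left(-5\right) = - \frac{2}{3} - \frac{5}{3} = - \frac{7}{3}$)
$j{\left(P \right)} = -3$ ($j{\left(P \right)} = -1 - 2 = -3$)
$p{\left(O \right)} = - \frac{7 O^{2}}{3}$
$H{\left(N,Z \right)} = -4 + 6 N$
$- 54 H{\left(\frac{1}{j{\left(6 \right)} + 1},6 - 4 \right)} + p{\left(9 \right)} = - 54 \left(-4 + \frac{6}{-3 + 1}\right) - \frac{7 \cdot 9^{2}}{3} = - 54 \left(-4 + \frac{6}{-2}\right) - 189 = - 54 \left(-4 + 6 \left(- \frac{1}{2}\right)\right) - 189 = - 54 \left(-4 - 3\right) - 189 = \left(-54\right) \left(-7\right) - 189 = 378 - 189 = 189$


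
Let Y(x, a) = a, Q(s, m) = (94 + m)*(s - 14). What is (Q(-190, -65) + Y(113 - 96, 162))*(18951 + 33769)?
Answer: -303350880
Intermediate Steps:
Q(s, m) = (-14 + s)*(94 + m) (Q(s, m) = (94 + m)*(-14 + s) = (-14 + s)*(94 + m))
(Q(-190, -65) + Y(113 - 96, 162))*(18951 + 33769) = ((-1316 - 14*(-65) + 94*(-190) - 65*(-190)) + 162)*(18951 + 33769) = ((-1316 + 910 - 17860 + 12350) + 162)*52720 = (-5916 + 162)*52720 = -5754*52720 = -303350880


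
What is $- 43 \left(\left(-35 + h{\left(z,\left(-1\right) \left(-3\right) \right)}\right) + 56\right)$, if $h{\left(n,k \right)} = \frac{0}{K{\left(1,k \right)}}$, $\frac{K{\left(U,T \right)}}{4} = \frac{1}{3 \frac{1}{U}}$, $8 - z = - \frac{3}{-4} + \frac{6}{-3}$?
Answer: $-903$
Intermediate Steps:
$z = \frac{37}{4}$ ($z = 8 - \left(- \frac{3}{-4} + \frac{6}{-3}\right) = 8 - \left(\left(-3\right) \left(- \frac{1}{4}\right) + 6 \left(- \frac{1}{3}\right)\right) = 8 - \left(\frac{3}{4} - 2\right) = 8 - - \frac{5}{4} = 8 + \frac{5}{4} = \frac{37}{4} \approx 9.25$)
$K{\left(U,T \right)} = \frac{4 U}{3}$ ($K{\left(U,T \right)} = \frac{4}{3 \frac{1}{U}} = 4 \frac{U}{3} = \frac{4 U}{3}$)
$h{\left(n,k \right)} = 0$ ($h{\left(n,k \right)} = \frac{0}{\frac{4}{3} \cdot 1} = \frac{0}{\frac{4}{3}} = 0 \cdot \frac{3}{4} = 0$)
$- 43 \left(\left(-35 + h{\left(z,\left(-1\right) \left(-3\right) \right)}\right) + 56\right) = - 43 \left(\left(-35 + 0\right) + 56\right) = - 43 \left(-35 + 56\right) = \left(-43\right) 21 = -903$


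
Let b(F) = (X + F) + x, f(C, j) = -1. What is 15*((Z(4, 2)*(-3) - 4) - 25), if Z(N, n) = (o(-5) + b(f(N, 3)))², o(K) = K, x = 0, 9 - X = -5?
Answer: -3315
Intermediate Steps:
X = 14 (X = 9 - 1*(-5) = 9 + 5 = 14)
b(F) = 14 + F (b(F) = (14 + F) + 0 = 14 + F)
Z(N, n) = 64 (Z(N, n) = (-5 + (14 - 1))² = (-5 + 13)² = 8² = 64)
15*((Z(4, 2)*(-3) - 4) - 25) = 15*((64*(-3) - 4) - 25) = 15*((-192 - 4) - 25) = 15*(-196 - 25) = 15*(-221) = -3315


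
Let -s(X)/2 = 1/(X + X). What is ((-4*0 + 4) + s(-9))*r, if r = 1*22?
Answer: 814/9 ≈ 90.444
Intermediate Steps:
r = 22
s(X) = -1/X (s(X) = -2/(X + X) = -2*1/(2*X) = -1/X)
((-4*0 + 4) + s(-9))*r = ((-4*0 + 4) - 1/(-9))*22 = ((0 + 4) - 1*(-⅑))*22 = (4 + ⅑)*22 = (37/9)*22 = 814/9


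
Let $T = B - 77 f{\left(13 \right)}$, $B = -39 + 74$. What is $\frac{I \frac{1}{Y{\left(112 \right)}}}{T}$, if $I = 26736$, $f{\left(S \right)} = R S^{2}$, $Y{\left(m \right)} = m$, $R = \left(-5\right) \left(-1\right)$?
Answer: $- \frac{1671}{455210} \approx -0.0036708$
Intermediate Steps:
$R = 5$
$f{\left(S \right)} = 5 S^{2}$
$B = 35$
$T = -65030$ ($T = 35 - 77 \cdot 5 \cdot 13^{2} = 35 - 77 \cdot 5 \cdot 169 = 35 - 65065 = -65030$)
$\frac{I \frac{1}{Y{\left(112 \right)}}}{T} = \frac{26736 \cdot \frac{1}{112}}{-65030} = 26736 \cdot \frac{1}{112} \left(- \frac{1}{65030}\right) = \frac{1671}{7} \left(- \frac{1}{65030}\right) = - \frac{1671}{455210}$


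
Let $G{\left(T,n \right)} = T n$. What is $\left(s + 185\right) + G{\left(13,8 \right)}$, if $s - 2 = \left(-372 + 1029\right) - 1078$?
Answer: $-130$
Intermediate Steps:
$s = -419$ ($s = 2 + \left(\left(-372 + 1029\right) - 1078\right) = 2 + \left(657 - 1078\right) = 2 - 421 = -419$)
$\left(s + 185\right) + G{\left(13,8 \right)} = \left(-419 + 185\right) + 13 \cdot 8 = -234 + 104 = -130$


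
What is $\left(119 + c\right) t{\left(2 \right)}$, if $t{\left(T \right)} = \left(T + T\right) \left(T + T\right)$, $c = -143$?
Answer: $-384$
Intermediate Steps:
$t{\left(T \right)} = 4 T^{2}$ ($t{\left(T \right)} = 2 T 2 T = 4 T^{2}$)
$\left(119 + c\right) t{\left(2 \right)} = \left(119 - 143\right) 4 \cdot 2^{2} = - 24 \cdot 4 \cdot 4 = \left(-24\right) 16 = -384$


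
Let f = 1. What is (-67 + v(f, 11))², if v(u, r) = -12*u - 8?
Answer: 7569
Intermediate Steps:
v(u, r) = -8 - 12*u
(-67 + v(f, 11))² = (-67 + (-8 - 12*1))² = (-67 + (-8 - 12))² = (-67 - 20)² = (-87)² = 7569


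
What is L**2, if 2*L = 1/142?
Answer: 1/80656 ≈ 1.2398e-5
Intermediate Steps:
L = 1/284 (L = (1/2)/142 = (1/2)*(1/142) = 1/284 ≈ 0.0035211)
L**2 = (1/284)**2 = 1/80656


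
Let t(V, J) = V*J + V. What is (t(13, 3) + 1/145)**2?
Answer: 56866681/21025 ≈ 2704.7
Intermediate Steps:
t(V, J) = V + J*V (t(V, J) = J*V + V = V + J*V)
(t(13, 3) + 1/145)**2 = (13*(1 + 3) + 1/145)**2 = (13*4 + 1/145)**2 = (52 + 1/145)**2 = (7541/145)**2 = 56866681/21025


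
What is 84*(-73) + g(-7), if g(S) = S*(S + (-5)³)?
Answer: -5208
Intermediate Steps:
g(S) = S*(-125 + S) (g(S) = S*(S - 125) = S*(-125 + S))
84*(-73) + g(-7) = 84*(-73) - 7*(-125 - 7) = -6132 - 7*(-132) = -6132 + 924 = -5208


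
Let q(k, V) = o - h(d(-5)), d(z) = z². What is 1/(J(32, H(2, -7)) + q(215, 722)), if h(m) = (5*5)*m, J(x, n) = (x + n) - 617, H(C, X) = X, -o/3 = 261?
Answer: -1/2000 ≈ -0.00050000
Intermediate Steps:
o = -783 (o = -3*261 = -783)
J(x, n) = -617 + n + x (J(x, n) = (n + x) - 617 = -617 + n + x)
h(m) = 25*m
q(k, V) = -1408 (q(k, V) = -783 - 25*(-5)² = -783 - 25*25 = -783 - 1*625 = -783 - 625 = -1408)
1/(J(32, H(2, -7)) + q(215, 722)) = 1/((-617 - 7 + 32) - 1408) = 1/(-592 - 1408) = 1/(-2000) = -1/2000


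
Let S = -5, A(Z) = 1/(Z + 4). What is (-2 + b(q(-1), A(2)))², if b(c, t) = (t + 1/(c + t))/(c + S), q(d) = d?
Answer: 108241/32400 ≈ 3.3408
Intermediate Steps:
A(Z) = 1/(4 + Z)
b(c, t) = (t + 1/(c + t))/(-5 + c) (b(c, t) = (t + 1/(c + t))/(c - 5) = (t + 1/(c + t))/(-5 + c))
(-2 + b(q(-1), A(2)))² = (-2 + (1 + (1/(4 + 2))² - 1/(4 + 2))/((-1)² - 5*(-1) - 5/(4 + 2) - 1/(4 + 2)))² = (-2 + (1 + (1/6)² - 1/6)/(1 + 5 - 5/6 - 1/6))² = (-2 + (1 + (⅙)² - 1*⅙)/(1 + 5 - 5*⅙ - 1*⅙))² = (-2 + (1 + 1/36 - ⅙)/(1 + 5 - ⅚ - ⅙))² = (-2 + (31/36)/5)² = (-2 + (⅕)*(31/36))² = (-2 + 31/180)² = (-329/180)² = 108241/32400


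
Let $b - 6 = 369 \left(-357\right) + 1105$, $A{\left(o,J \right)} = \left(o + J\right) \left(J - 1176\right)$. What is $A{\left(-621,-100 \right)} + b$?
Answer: $789374$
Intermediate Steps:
$A{\left(o,J \right)} = \left(-1176 + J\right) \left(J + o\right)$ ($A{\left(o,J \right)} = \left(J + o\right) \left(-1176 + J\right) = \left(-1176 + J\right) \left(J + o\right)$)
$b = -130622$ ($b = 6 + \left(369 \left(-357\right) + 1105\right) = 6 + \left(-131733 + 1105\right) = 6 - 130628 = -130622$)
$A{\left(-621,-100 \right)} + b = \left(\left(-100\right)^{2} - -117600 - -730296 - -62100\right) - 130622 = \left(10000 + 117600 + 730296 + 62100\right) - 130622 = 919996 - 130622 = 789374$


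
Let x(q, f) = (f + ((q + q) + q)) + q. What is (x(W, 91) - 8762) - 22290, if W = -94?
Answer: -31337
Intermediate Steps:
x(q, f) = f + 4*q (x(q, f) = (f + (2*q + q)) + q = (f + 3*q) + q = f + 4*q)
(x(W, 91) - 8762) - 22290 = ((91 + 4*(-94)) - 8762) - 22290 = ((91 - 376) - 8762) - 22290 = (-285 - 8762) - 22290 = -9047 - 22290 = -31337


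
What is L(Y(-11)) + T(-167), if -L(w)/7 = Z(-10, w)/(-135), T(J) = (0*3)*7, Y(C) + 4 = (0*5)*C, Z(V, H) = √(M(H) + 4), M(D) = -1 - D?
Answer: 7*√7/135 ≈ 0.13719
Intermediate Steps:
Z(V, H) = √(3 - H) (Z(V, H) = √((-1 - H) + 4) = √(3 - H))
Y(C) = -4 (Y(C) = -4 + (0*5)*C = -4 + 0*C = -4 + 0 = -4)
T(J) = 0 (T(J) = 0*7 = 0)
L(w) = 7*√(3 - w)/135 (L(w) = -7*√(3 - w)/(-135) = -7*√(3 - w)*(-1)/135 = -(-7)*√(3 - w)/135 = 7*√(3 - w)/135)
L(Y(-11)) + T(-167) = 7*√(3 - 1*(-4))/135 + 0 = 7*√(3 + 4)/135 + 0 = 7*√7/135 + 0 = 7*√7/135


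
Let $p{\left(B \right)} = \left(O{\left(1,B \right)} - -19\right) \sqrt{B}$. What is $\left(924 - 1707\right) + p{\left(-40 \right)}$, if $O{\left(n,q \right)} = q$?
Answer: $-783 - 42 i \sqrt{10} \approx -783.0 - 132.82 i$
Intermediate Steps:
$p{\left(B \right)} = \sqrt{B} \left(19 + B\right)$ ($p{\left(B \right)} = \left(B - -19\right) \sqrt{B} = \left(B + 19\right) \sqrt{B} = \left(19 + B\right) \sqrt{B} = \sqrt{B} \left(19 + B\right)$)
$\left(924 - 1707\right) + p{\left(-40 \right)} = \left(924 - 1707\right) + \sqrt{-40} \left(19 - 40\right) = -783 + 2 i \sqrt{10} \left(-21\right) = -783 - 42 i \sqrt{10}$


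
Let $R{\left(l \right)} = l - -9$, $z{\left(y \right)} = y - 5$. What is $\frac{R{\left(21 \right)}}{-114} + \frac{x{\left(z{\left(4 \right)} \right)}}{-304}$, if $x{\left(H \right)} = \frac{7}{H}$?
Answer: $- \frac{73}{304} \approx -0.24013$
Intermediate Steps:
$z{\left(y \right)} = -5 + y$
$R{\left(l \right)} = 9 + l$ ($R{\left(l \right)} = l + 9 = 9 + l$)
$\frac{R{\left(21 \right)}}{-114} + \frac{x{\left(z{\left(4 \right)} \right)}}{-304} = \frac{9 + 21}{-114} + \frac{7 \frac{1}{-5 + 4}}{-304} = 30 \left(- \frac{1}{114}\right) + \frac{7}{-1} \left(- \frac{1}{304}\right) = - \frac{5}{19} + 7 \left(-1\right) \left(- \frac{1}{304}\right) = - \frac{5}{19} - - \frac{7}{304} = - \frac{5}{19} + \frac{7}{304} = - \frac{73}{304}$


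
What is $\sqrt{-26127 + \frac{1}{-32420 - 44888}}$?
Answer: $\frac{i \sqrt{39037179363259}}{38654} \approx 161.64 i$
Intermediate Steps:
$\sqrt{-26127 + \frac{1}{-32420 - 44888}} = \sqrt{-26127 + \frac{1}{-77308}} = \sqrt{-26127 - \frac{1}{77308}} = \sqrt{- \frac{2019826117}{77308}} = \frac{i \sqrt{39037179363259}}{38654}$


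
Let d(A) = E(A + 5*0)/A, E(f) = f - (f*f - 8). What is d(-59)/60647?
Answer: 3532/3578173 ≈ 0.00098710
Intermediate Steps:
E(f) = 8 + f - f**2 (E(f) = f - (f**2 - 8) = f - (-8 + f**2) = f + (8 - f**2) = 8 + f - f**2)
d(A) = (8 + A - A**2)/A (d(A) = (8 + (A + 5*0) - (A + 5*0)**2)/A = (8 + (A + 0) - (A + 0)**2)/A = (8 + A - A**2)/A)
d(-59)/60647 = (1 - 1*(-59) + 8/(-59))/60647 = (1 + 59 + 8*(-1/59))*(1/60647) = (1 + 59 - 8/59)*(1/60647) = (3532/59)*(1/60647) = 3532/3578173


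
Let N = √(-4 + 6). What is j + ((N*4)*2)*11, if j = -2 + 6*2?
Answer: 10 + 88*√2 ≈ 134.45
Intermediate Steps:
N = √2 ≈ 1.4142
j = 10 (j = -2 + 12 = 10)
j + ((N*4)*2)*11 = 10 + ((√2*4)*2)*11 = 10 + ((4*√2)*2)*11 = 10 + (8*√2)*11 = 10 + 88*√2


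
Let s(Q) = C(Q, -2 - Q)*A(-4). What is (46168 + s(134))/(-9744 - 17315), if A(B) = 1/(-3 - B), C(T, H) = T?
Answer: -46302/27059 ≈ -1.7111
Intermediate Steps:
s(Q) = Q (s(Q) = Q*(-1/(3 - 4)) = Q*(-1/(-1)) = Q*(-1*(-1)) = Q*1 = Q)
(46168 + s(134))/(-9744 - 17315) = (46168 + 134)/(-9744 - 17315) = 46302/(-27059) = 46302*(-1/27059) = -46302/27059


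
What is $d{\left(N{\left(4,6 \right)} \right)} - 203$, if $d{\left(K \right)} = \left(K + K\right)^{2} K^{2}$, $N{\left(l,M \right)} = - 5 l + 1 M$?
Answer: $153461$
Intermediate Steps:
$N{\left(l,M \right)} = M - 5 l$ ($N{\left(l,M \right)} = - 5 l + M = M - 5 l$)
$d{\left(K \right)} = 4 K^{4}$ ($d{\left(K \right)} = \left(2 K\right)^{2} K^{2} = 4 K^{2} K^{2} = 4 K^{4}$)
$d{\left(N{\left(4,6 \right)} \right)} - 203 = 4 \left(6 - 20\right)^{4} - 203 = 4 \left(-14\right)^{4} - 203 = 4 \cdot 38416 - 203 = 153664 - 203 = 153461$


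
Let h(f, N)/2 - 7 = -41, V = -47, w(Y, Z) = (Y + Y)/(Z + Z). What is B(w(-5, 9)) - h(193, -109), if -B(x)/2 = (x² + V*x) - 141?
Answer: 24070/81 ≈ 297.16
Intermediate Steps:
w(Y, Z) = Y/Z (w(Y, Z) = (2*Y)/((2*Z)) = (2*Y)*(1/(2*Z)) = Y/Z)
h(f, N) = -68 (h(f, N) = 14 + 2*(-41) = 14 - 82 = -68)
B(x) = 282 - 2*x² + 94*x (B(x) = -2*((x² - 47*x) - 141) = -2*(-141 + x² - 47*x) = 282 - 2*x² + 94*x)
B(w(-5, 9)) - h(193, -109) = (282 - 2*(-5/9)² + 94*(-5/9)) - 1*(-68) = (282 - 2*(-5*⅑)² + 94*(-5*⅑)) + 68 = (282 - 2*(-5/9)² + 94*(-5/9)) + 68 = (282 - 2*25/81 - 470/9) + 68 = (282 - 50/81 - 470/9) + 68 = 18562/81 + 68 = 24070/81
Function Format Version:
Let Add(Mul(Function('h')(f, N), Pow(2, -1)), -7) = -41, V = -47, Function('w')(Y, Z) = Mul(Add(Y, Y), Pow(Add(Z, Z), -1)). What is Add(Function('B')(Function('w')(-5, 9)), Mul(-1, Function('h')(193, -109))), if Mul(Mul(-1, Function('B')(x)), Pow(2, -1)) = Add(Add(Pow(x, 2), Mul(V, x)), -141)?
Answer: Rational(24070, 81) ≈ 297.16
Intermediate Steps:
Function('w')(Y, Z) = Mul(Y, Pow(Z, -1)) (Function('w')(Y, Z) = Mul(Mul(2, Y), Pow(Mul(2, Z), -1)) = Mul(Mul(2, Y), Mul(Rational(1, 2), Pow(Z, -1))) = Mul(Y, Pow(Z, -1)))
Function('h')(f, N) = -68 (Function('h')(f, N) = Add(14, Mul(2, -41)) = Add(14, -82) = -68)
Function('B')(x) = Add(282, Mul(-2, Pow(x, 2)), Mul(94, x)) (Function('B')(x) = Mul(-2, Add(Add(Pow(x, 2), Mul(-47, x)), -141)) = Mul(-2, Add(-141, Pow(x, 2), Mul(-47, x))) = Add(282, Mul(-2, Pow(x, 2)), Mul(94, x)))
Add(Function('B')(Function('w')(-5, 9)), Mul(-1, Function('h')(193, -109))) = Add(Add(282, Mul(-2, Pow(Mul(-5, Pow(9, -1)), 2)), Mul(94, Mul(-5, Pow(9, -1)))), Mul(-1, -68)) = Add(Add(282, Mul(-2, Pow(Mul(-5, Rational(1, 9)), 2)), Mul(94, Mul(-5, Rational(1, 9)))), 68) = Add(Add(282, Mul(-2, Pow(Rational(-5, 9), 2)), Mul(94, Rational(-5, 9))), 68) = Add(Add(282, Mul(-2, Rational(25, 81)), Rational(-470, 9)), 68) = Add(Add(282, Rational(-50, 81), Rational(-470, 9)), 68) = Add(Rational(18562, 81), 68) = Rational(24070, 81)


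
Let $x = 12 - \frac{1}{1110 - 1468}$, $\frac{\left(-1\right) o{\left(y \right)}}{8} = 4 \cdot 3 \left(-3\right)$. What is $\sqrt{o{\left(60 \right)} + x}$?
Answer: $\frac{\sqrt{38449558}}{358} \approx 17.321$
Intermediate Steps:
$o{\left(y \right)} = 288$ ($o{\left(y \right)} = - 8 \cdot 4 \cdot 3 \left(-3\right) = - 8 \cdot 12 \left(-3\right) = \left(-8\right) \left(-36\right) = 288$)
$x = \frac{4297}{358}$ ($x = 12 - \frac{1}{-358} = 12 - - \frac{1}{358} = 12 + \frac{1}{358} = \frac{4297}{358} \approx 12.003$)
$\sqrt{o{\left(60 \right)} + x} = \sqrt{288 + \frac{4297}{358}} = \sqrt{\frac{107401}{358}} = \frac{\sqrt{38449558}}{358}$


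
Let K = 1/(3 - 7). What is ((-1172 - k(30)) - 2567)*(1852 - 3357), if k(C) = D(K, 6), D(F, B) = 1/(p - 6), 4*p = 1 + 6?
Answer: 95656295/17 ≈ 5.6268e+6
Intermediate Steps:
p = 7/4 (p = (1 + 6)/4 = (1/4)*7 = 7/4 ≈ 1.7500)
K = -1/4 (K = 1/(-4) = -1/4 ≈ -0.25000)
D(F, B) = -4/17 (D(F, B) = 1/(7/4 - 6) = 1/(-17/4) = -4/17)
k(C) = -4/17
((-1172 - k(30)) - 2567)*(1852 - 3357) = ((-1172 - 1*(-4/17)) - 2567)*(1852 - 3357) = ((-1172 + 4/17) - 2567)*(-1505) = (-19920/17 - 2567)*(-1505) = -63559/17*(-1505) = 95656295/17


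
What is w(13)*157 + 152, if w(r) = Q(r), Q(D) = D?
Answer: 2193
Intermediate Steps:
w(r) = r
w(13)*157 + 152 = 13*157 + 152 = 2041 + 152 = 2193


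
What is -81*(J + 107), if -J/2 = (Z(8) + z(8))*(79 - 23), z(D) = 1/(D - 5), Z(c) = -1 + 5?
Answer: 30645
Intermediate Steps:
Z(c) = 4
z(D) = 1/(-5 + D)
J = -1456/3 (J = -2*(4 + 1/(-5 + 8))*(79 - 23) = -2*(4 + 1/3)*56 = -2*(4 + ⅓)*56 = -26*56/3 = -2*728/3 = -1456/3 ≈ -485.33)
-81*(J + 107) = -81*(-1456/3 + 107) = -81*(-1135/3) = 30645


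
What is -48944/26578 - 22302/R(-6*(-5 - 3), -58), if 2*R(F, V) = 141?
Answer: -198731036/624583 ≈ -318.18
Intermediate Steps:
R(F, V) = 141/2 (R(F, V) = (1/2)*141 = 141/2)
-48944/26578 - 22302/R(-6*(-5 - 3), -58) = -48944/26578 - 22302/141/2 = -48944*1/26578 - 22302*2/141 = -24472/13289 - 14868/47 = -198731036/624583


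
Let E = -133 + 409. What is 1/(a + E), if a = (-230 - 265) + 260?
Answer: 1/41 ≈ 0.024390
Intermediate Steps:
a = -235 (a = -495 + 260 = -235)
E = 276
1/(a + E) = 1/(-235 + 276) = 1/41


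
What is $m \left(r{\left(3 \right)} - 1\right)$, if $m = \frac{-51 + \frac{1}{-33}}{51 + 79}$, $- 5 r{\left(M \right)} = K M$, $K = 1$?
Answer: $\frac{6736}{10725} \approx 0.62807$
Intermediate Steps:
$r{\left(M \right)} = - \frac{M}{5}$ ($r{\left(M \right)} = - \frac{1 M}{5} = - \frac{M}{5}$)
$m = - \frac{842}{2145}$ ($m = \frac{-51 - \frac{1}{33}}{130} = \left(- \frac{1684}{33}\right) \frac{1}{130} = - \frac{842}{2145} \approx -0.39254$)
$m \left(r{\left(3 \right)} - 1\right) = - \frac{842 \left(\left(- \frac{1}{5}\right) 3 - 1\right)}{2145} = - \frac{842 \left(- \frac{3}{5} - 1\right)}{2145} = \left(- \frac{842}{2145}\right) \left(- \frac{8}{5}\right) = \frac{6736}{10725}$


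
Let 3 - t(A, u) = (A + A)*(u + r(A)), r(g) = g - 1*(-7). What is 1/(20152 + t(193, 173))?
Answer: -1/123823 ≈ -8.0761e-6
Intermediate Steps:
r(g) = 7 + g (r(g) = g + 7 = 7 + g)
t(A, u) = 3 - 2*A*(7 + A + u) (t(A, u) = 3 - (A + A)*(u + (7 + A)) = 3 - 2*A*(7 + A + u))
1/(20152 + t(193, 173)) = 1/(20152 + (3 - 2*193*173 - 2*193*(7 + 193))) = 1/(20152 + (3 - 66778 - 2*193*200)) = 1/(20152 + (3 - 66778 - 77200)) = 1/(20152 - 143975) = 1/(-123823) = -1/123823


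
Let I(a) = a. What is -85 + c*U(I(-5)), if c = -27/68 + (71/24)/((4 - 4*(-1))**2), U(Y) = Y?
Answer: -2173715/26112 ≈ -83.246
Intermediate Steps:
c = -9161/26112 (c = -27*1/68 + (71*(1/24))/((4 + 4)**2) = -27/68 + 71/(24*(8**2)) = -27/68 + (71/24)/64 = -27/68 + (71/24)*(1/64) = -27/68 + 71/1536 = -9161/26112 ≈ -0.35083)
-85 + c*U(I(-5)) = -85 - 9161/26112*(-5) = -85 + 45805/26112 = -2173715/26112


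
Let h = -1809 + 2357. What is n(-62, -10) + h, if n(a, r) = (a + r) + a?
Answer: 414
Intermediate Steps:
h = 548
n(a, r) = r + 2*a
n(-62, -10) + h = (-10 + 2*(-62)) + 548 = (-10 - 124) + 548 = -134 + 548 = 414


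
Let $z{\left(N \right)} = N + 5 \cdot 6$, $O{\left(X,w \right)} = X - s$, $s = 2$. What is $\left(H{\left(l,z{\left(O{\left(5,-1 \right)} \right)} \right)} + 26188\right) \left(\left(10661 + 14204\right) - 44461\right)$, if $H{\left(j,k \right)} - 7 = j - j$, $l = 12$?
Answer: $-513317220$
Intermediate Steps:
$O{\left(X,w \right)} = -2 + X$ ($O{\left(X,w \right)} = X - 2 = -2 + X$)
$z{\left(N \right)} = 30 + N$ ($z{\left(N \right)} = N + 30 = 30 + N$)
$H{\left(j,k \right)} = 7$ ($H{\left(j,k \right)} = 7 + \left(j - j\right) = 7 + 0 = 7$)
$\left(H{\left(l,z{\left(O{\left(5,-1 \right)} \right)} \right)} + 26188\right) \left(\left(10661 + 14204\right) - 44461\right) = \left(7 + 26188\right) \left(\left(10661 + 14204\right) - 44461\right) = 26195 \left(24865 - 44461\right) = 26195 \left(-19596\right) = -513317220$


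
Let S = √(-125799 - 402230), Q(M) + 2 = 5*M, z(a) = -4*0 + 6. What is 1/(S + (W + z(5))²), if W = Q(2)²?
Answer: 4900/24538029 - I*√528029/24538029 ≈ 0.00019969 - 2.9613e-5*I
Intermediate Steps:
z(a) = 6 (z(a) = 0 + 6 = 6)
Q(M) = -2 + 5*M
S = I*√528029 (S = √(-528029) = I*√528029 ≈ 726.66*I)
W = 64 (W = (-2 + 5*2)² = (-2 + 10)² = 8² = 64)
1/(S + (W + z(5))²) = 1/(I*√528029 + (64 + 6)²) = 1/(I*√528029 + 70²) = 1/(I*√528029 + 4900) = 1/(4900 + I*√528029)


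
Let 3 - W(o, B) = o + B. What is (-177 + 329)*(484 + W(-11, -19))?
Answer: 78584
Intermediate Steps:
W(o, B) = 3 - B - o (W(o, B) = 3 - (o + B) = 3 - (B + o) = 3 + (-B - o) = 3 - B - o)
(-177 + 329)*(484 + W(-11, -19)) = (-177 + 329)*(484 + (3 - 1*(-19) - 1*(-11))) = 152*(484 + (3 + 19 + 11)) = 152*(484 + 33) = 152*517 = 78584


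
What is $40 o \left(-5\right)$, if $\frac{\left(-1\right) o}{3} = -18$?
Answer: $-10800$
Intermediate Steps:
$o = 54$ ($o = \left(-3\right) \left(-18\right) = 54$)
$40 o \left(-5\right) = 40 \cdot 54 \left(-5\right) = 2160 \left(-5\right) = -10800$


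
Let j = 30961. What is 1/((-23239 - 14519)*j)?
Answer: -1/1169025438 ≈ -8.5541e-10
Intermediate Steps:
1/((-23239 - 14519)*j) = 1/(-23239 - 14519*30961) = (1/30961)/(-37758) = -1/37758*1/30961 = -1/1169025438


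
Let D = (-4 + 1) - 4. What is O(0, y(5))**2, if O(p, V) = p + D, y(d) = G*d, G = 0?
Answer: 49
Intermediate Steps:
y(d) = 0 (y(d) = 0*d = 0)
D = -7 (D = -3 - 4 = -7)
O(p, V) = -7 + p (O(p, V) = p - 7 = -7 + p)
O(0, y(5))**2 = (-7 + 0)**2 = (-7)**2 = 49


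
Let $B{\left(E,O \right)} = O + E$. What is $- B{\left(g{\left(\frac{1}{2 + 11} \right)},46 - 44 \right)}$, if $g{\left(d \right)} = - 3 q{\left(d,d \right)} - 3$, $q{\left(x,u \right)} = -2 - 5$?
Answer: $-20$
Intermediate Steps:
$q{\left(x,u \right)} = -7$
$g{\left(d \right)} = 18$ ($g{\left(d \right)} = \left(-3\right) \left(-7\right) - 3 = 21 - 3 = 18$)
$B{\left(E,O \right)} = E + O$
$- B{\left(g{\left(\frac{1}{2 + 11} \right)},46 - 44 \right)} = - (18 + \left(46 - 44\right)) = - (18 + 2) = \left(-1\right) 20 = -20$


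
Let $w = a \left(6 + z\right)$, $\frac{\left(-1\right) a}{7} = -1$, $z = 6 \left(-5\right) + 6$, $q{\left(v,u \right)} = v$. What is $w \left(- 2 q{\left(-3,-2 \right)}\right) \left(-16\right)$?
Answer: $12096$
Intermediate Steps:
$z = -24$ ($z = -30 + 6 = -24$)
$a = 7$ ($a = \left(-7\right) \left(-1\right) = 7$)
$w = -126$ ($w = 7 \left(6 - 24\right) = 7 \left(-18\right) = -126$)
$w \left(- 2 q{\left(-3,-2 \right)}\right) \left(-16\right) = - 126 \left(\left(-2\right) \left(-3\right)\right) \left(-16\right) = \left(-126\right) 6 \left(-16\right) = \left(-756\right) \left(-16\right) = 12096$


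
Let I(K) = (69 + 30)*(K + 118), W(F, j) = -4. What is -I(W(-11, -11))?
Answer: -11286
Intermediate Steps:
I(K) = 11682 + 99*K (I(K) = 99*(118 + K) = 11682 + 99*K)
-I(W(-11, -11)) = -(11682 + 99*(-4)) = -(11682 - 396) = -1*11286 = -11286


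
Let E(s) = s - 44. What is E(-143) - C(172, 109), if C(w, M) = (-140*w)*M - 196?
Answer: 2624729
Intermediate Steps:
E(s) = -44 + s
C(w, M) = -196 - 140*M*w (C(w, M) = -140*M*w - 196 = -196 - 140*M*w)
E(-143) - C(172, 109) = (-44 - 143) - (-196 - 140*109*172) = -187 - (-196 - 2624720) = -187 - 1*(-2624916) = -187 + 2624916 = 2624729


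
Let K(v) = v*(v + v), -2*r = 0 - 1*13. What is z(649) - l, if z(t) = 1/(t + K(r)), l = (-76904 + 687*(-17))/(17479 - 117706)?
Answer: -43250269/49011003 ≈ -0.88246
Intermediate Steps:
r = 13/2 (r = -(0 - 1*13)/2 = -(0 - 13)/2 = -½*(-13) = 13/2 ≈ 6.5000)
l = 88583/100227 (l = (-76904 - 11679)/(-100227) = -88583*(-1/100227) = 88583/100227 ≈ 0.88382)
K(v) = 2*v² (K(v) = v*(2*v) = 2*v²)
z(t) = 1/(169/2 + t) (z(t) = 1/(t + 2*(13/2)²) = 1/(t + 2*(169/4)) = 1/(t + 169/2) = 1/(169/2 + t))
z(649) - l = 2/(169 + 2*649) - 1*88583/100227 = 2/(169 + 1298) - 88583/100227 = 2/1467 - 88583/100227 = -43250269/49011003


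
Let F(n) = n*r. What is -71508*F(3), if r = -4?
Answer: 858096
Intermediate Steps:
F(n) = -4*n (F(n) = n*(-4) = -4*n)
-71508*F(3) = -(-286032)*3 = -71508*(-12) = 858096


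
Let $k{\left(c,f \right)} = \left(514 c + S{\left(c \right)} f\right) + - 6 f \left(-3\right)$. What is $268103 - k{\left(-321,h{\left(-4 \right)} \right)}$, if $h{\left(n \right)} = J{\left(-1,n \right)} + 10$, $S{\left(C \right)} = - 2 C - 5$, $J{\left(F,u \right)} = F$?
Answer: $427202$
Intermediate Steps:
$S{\left(C \right)} = -5 - 2 C$
$h{\left(n \right)} = 9$ ($h{\left(n \right)} = -1 + 10 = 9$)
$k{\left(c,f \right)} = 18 f + 514 c + f \left(-5 - 2 c\right)$ ($k{\left(c,f \right)} = \left(514 c + \left(-5 - 2 c\right) f\right) + - 6 f \left(-3\right) = \left(514 c + f \left(-5 - 2 c\right)\right) + 18 f = 18 f + 514 c + f \left(-5 - 2 c\right)$)
$268103 - k{\left(-321,h{\left(-4 \right)} \right)} = 268103 - \left(13 \cdot 9 + 514 \left(-321\right) - \left(-642\right) 9\right) = 268103 - \left(117 - 164994 + 5778\right) = 268103 - -159099 = 268103 + 159099 = 427202$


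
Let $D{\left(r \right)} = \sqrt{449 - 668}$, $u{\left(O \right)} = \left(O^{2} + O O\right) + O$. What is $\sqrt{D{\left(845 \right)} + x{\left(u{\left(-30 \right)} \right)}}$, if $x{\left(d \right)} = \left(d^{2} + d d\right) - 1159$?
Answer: $\sqrt{6264641 + i \sqrt{219}} \approx 2502.9 + 0.003 i$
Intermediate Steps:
$u{\left(O \right)} = O + 2 O^{2}$ ($u{\left(O \right)} = \left(O^{2} + O^{2}\right) + O = 2 O^{2} + O = O + 2 O^{2}$)
$x{\left(d \right)} = -1159 + 2 d^{2}$ ($x{\left(d \right)} = \left(d^{2} + d^{2}\right) - 1159 = 2 d^{2} - 1159 = -1159 + 2 d^{2}$)
$D{\left(r \right)} = i \sqrt{219}$ ($D{\left(r \right)} = \sqrt{-219} = i \sqrt{219}$)
$\sqrt{D{\left(845 \right)} + x{\left(u{\left(-30 \right)} \right)}} = \sqrt{i \sqrt{219} - \left(1159 - 2 \left(- 30 \left(1 + 2 \left(-30\right)\right)\right)^{2}\right)} = \sqrt{i \sqrt{219} - \left(1159 - 2 \left(- 30 \left(1 - 60\right)\right)^{2}\right)} = \sqrt{i \sqrt{219} - \left(1159 - 2 \left(\left(-30\right) \left(-59\right)\right)^{2}\right)} = \sqrt{i \sqrt{219} - \left(1159 - 2 \cdot 1770^{2}\right)} = \sqrt{i \sqrt{219} + \left(-1159 + 2 \cdot 3132900\right)} = \sqrt{i \sqrt{219} + \left(-1159 + 6265800\right)} = \sqrt{i \sqrt{219} + 6264641} = \sqrt{6264641 + i \sqrt{219}}$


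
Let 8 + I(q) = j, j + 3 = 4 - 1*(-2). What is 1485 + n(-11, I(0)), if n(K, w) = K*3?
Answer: 1452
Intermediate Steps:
j = 3 (j = -3 + (4 - 1*(-2)) = -3 + (4 + 2) = -3 + 6 = 3)
I(q) = -5 (I(q) = -8 + 3 = -5)
n(K, w) = 3*K
1485 + n(-11, I(0)) = 1485 + 3*(-11) = 1485 - 33 = 1452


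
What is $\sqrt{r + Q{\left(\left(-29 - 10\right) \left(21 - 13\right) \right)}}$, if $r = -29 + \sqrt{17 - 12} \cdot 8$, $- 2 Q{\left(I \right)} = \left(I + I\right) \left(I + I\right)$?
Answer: $\sqrt{-194717 + 8 \sqrt{5}} \approx 441.25 i$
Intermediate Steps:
$Q{\left(I \right)} = - 2 I^{2}$ ($Q{\left(I \right)} = - \frac{\left(I + I\right) \left(I + I\right)}{2} = - \frac{2 I 2 I}{2} = - \frac{4 I^{2}}{2} = - 2 I^{2}$)
$r = -29 + 8 \sqrt{5}$ ($r = -29 + \sqrt{5} \cdot 8 = -29 + 8 \sqrt{5} \approx -11.111$)
$\sqrt{r + Q{\left(\left(-29 - 10\right) \left(21 - 13\right) \right)}} = \sqrt{\left(-29 + 8 \sqrt{5}\right) - 2 \left(\left(-29 - 10\right) \left(21 - 13\right)\right)^{2}} = \sqrt{\left(-29 + 8 \sqrt{5}\right) - 2 \left(\left(-39\right) 8\right)^{2}} = \sqrt{\left(-29 + 8 \sqrt{5}\right) - 2 \left(-312\right)^{2}} = \sqrt{\left(-29 + 8 \sqrt{5}\right) - 194688} = \sqrt{-194717 + 8 \sqrt{5}}$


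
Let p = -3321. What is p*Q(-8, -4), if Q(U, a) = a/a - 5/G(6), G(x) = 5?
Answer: 0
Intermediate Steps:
Q(U, a) = 0 (Q(U, a) = a/a - 5/5 = 1 - 5*⅕ = 1 - 1 = 0)
p*Q(-8, -4) = -3321*0 = 0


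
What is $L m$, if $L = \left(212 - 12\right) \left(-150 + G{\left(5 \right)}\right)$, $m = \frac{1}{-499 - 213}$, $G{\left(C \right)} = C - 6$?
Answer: $\frac{3775}{89} \approx 42.416$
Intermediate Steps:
$G{\left(C \right)} = -6 + C$ ($G{\left(C \right)} = C - 6 = -6 + C$)
$m = - \frac{1}{712}$ ($m = \frac{1}{-499 - 213} = \frac{1}{-712} = - \frac{1}{712} \approx -0.0014045$)
$L = -30200$ ($L = \left(212 - 12\right) \left(-150 + \left(-6 + 5\right)\right) = 200 \left(-150 - 1\right) = 200 \left(-151\right) = -30200$)
$L m = \left(-30200\right) \left(- \frac{1}{712}\right) = \frac{3775}{89}$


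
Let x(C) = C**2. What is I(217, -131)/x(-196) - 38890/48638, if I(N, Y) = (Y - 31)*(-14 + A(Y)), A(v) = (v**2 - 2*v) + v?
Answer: -17204188901/233559676 ≈ -73.661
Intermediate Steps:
A(v) = v**2 - v
I(N, Y) = (-31 + Y)*(-14 + Y*(-1 + Y)) (I(N, Y) = (Y - 31)*(-14 + Y*(-1 + Y)) = (-31 + Y)*(-14 + Y*(-1 + Y)))
I(217, -131)/x(-196) - 38890/48638 = (434 + (-131)**3 - 32*(-131)**2 + 17*(-131))/((-196)**2) - 38890/48638 = (434 - 2248091 - 32*17161 - 2227)/38416 - 38890*1/48638 = (434 - 2248091 - 549152 - 2227)*(1/38416) - 19445/24319 = -2799036*1/38416 - 19445/24319 = -699759/9604 - 19445/24319 = -17204188901/233559676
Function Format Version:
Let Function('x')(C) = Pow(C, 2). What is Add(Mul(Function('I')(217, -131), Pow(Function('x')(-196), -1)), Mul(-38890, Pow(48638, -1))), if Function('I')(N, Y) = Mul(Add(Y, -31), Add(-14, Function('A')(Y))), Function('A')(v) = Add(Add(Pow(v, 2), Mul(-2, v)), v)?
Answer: Rational(-17204188901, 233559676) ≈ -73.661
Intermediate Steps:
Function('A')(v) = Add(Pow(v, 2), Mul(-1, v))
Function('I')(N, Y) = Mul(Add(-31, Y), Add(-14, Mul(Y, Add(-1, Y)))) (Function('I')(N, Y) = Mul(Add(Y, -31), Add(-14, Mul(Y, Add(-1, Y)))) = Mul(Add(-31, Y), Add(-14, Mul(Y, Add(-1, Y)))))
Add(Mul(Function('I')(217, -131), Pow(Function('x')(-196), -1)), Mul(-38890, Pow(48638, -1))) = Add(Mul(Add(434, Pow(-131, 3), Mul(-32, Pow(-131, 2)), Mul(17, -131)), Pow(Pow(-196, 2), -1)), Mul(-38890, Pow(48638, -1))) = Add(Mul(Add(434, -2248091, Mul(-32, 17161), -2227), Pow(38416, -1)), Mul(-38890, Rational(1, 48638))) = Add(Mul(Add(434, -2248091, -549152, -2227), Rational(1, 38416)), Rational(-19445, 24319)) = Add(Mul(-2799036, Rational(1, 38416)), Rational(-19445, 24319)) = Add(Rational(-699759, 9604), Rational(-19445, 24319)) = Rational(-17204188901, 233559676)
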